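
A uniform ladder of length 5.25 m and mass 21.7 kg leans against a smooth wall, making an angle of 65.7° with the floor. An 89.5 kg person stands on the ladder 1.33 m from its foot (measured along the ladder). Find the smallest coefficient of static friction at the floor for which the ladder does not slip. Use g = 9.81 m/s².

Taking torques about the foot of the ladder:
Ladder weight 21.7×9.81 = 212.9 N acts at 2.625 m along the ladder; its horizontal arm is 2.625·cos65.7° = 1.08 m → τ = 229.9 N·m clockwise.
Person: 89.5×9.81 = 878 N at 1.33 m → arm 0.5473 m → τ = 480.5 N·m clockwise.
Wall normal N acts horizontally at the top; its moment arm is the height L sinθ = 5.25·sin65.7° = 4.785 m, counterclockwise.
Balancing moments: N × 4.785 = 710.4, giving N = 148.5 N.
ΣFx = 0 ⇒ f = N_wall = 148.5 N. ΣFy = 0 ⇒ N_floor = 1091 N.
μ_min = f / N_floor = 148.5 / 1091 = 0.136.

μ_min ≈ 0.136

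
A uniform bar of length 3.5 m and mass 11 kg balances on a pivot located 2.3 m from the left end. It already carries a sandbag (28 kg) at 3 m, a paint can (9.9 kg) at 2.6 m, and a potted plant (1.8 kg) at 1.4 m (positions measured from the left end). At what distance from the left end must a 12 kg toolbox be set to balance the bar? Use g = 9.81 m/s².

x ≈ 1.06 m from the left end

Take moments about the pivot (at 2.3 m from the left end).
Beam weight: 11 × 9.81 = 107.9 N down at 1.75 m → arm 0.55 m, τ = 107.9 × 0.55 = 59.35 N·m counterclockwise.
Sandbag: 28 × 9.81 = 274.7 N down at 3 m → arm 0.7 m, τ = 274.7 × 0.7 = 192.3 N·m clockwise.
Paint can: 9.9 × 9.81 = 97.12 N down at 2.6 m → arm 0.3 m, τ = 97.12 × 0.3 = 29.14 N·m clockwise.
Potted plant: 1.8 × 9.81 = 17.66 N down at 1.4 m → arm 0.9 m, τ = 17.66 × 0.9 = 15.89 N·m counterclockwise.
Net moment of existing loads = 146.2 N·m clockwise.
The toolbox weighs 12 × 9.81 = 117.7 N and must supply an equal counterclockwise moment, so its lever arm about the pivot is 146.2 / 117.7 = 1.24 m.
That puts it at 2.3 − 1.24 = 1.06 m from the left end.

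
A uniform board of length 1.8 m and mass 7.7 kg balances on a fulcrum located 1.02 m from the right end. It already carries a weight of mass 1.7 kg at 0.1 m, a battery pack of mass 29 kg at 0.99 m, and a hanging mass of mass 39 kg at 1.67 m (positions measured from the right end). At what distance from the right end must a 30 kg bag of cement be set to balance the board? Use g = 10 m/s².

x ≈ 0.287 m from the right end

About the fulcrum (at 1.02 m from the right end):
Beam weight: 7.7 × 10 = 77 N down at 0.9 m → arm 0.12 m, τ = 77 × 0.12 = 9.24 N·m clockwise.
Weight: 1.7 × 10 = 17 N down at 0.1 m → arm 0.92 m, τ = 17 × 0.92 = 15.64 N·m clockwise.
Battery pack: 29 × 10 = 290 N down at 0.99 m → arm 0.03 m, τ = 290 × 0.03 = 8.7 N·m clockwise.
Hanging mass: 39 × 10 = 390 N down at 1.67 m → arm 0.65 m, τ = 390 × 0.65 = 253.5 N·m counterclockwise.
Net moment of existing loads = 219.9 N·m counterclockwise.
The bag of cement weighs 30 × 10 = 300 N and must supply an equal clockwise moment, so its lever arm about the fulcrum is 219.9 / 300 = 0.733 m.
That puts it at 1.02 − 0.733 = 0.287 m from the right end.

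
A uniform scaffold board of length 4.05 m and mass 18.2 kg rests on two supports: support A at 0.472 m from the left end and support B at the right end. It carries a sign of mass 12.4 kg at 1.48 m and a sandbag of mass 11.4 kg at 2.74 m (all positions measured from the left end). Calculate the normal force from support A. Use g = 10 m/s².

R_A ≈ 234 N

About support B:
Beam weight: 18.2 × 10 = 182 N down at 2.025 m → arm 2.025 m, τ = 182 × 2.025 = 368.6 N·m counterclockwise.
Sign: 12.4 × 10 = 124 N down at 1.48 m → arm 2.57 m, τ = 124 × 2.57 = 318.7 N·m counterclockwise.
Sandbag: 11.4 × 10 = 114 N down at 2.74 m → arm 1.31 m, τ = 114 × 1.31 = 149.3 N·m counterclockwise.
Net load moment about support B = 836.6 N·m counterclockwise.
Reaction R at support A is upward at 0.472 m, arm 3.578 m → moment R × 3.578 clockwise.
Balancing moments: R × 3.578 = 836.6, giving R = 234 N.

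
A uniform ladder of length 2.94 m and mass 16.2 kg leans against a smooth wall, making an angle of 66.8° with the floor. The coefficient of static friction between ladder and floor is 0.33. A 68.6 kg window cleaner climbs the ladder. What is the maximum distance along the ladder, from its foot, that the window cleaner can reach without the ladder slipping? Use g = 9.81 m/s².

About the foot of the ladder:
Ladder weight 16.2×9.81 = 158.9 N acts at 1.47 m along the ladder; its horizontal arm is 1.47·cos66.8° = 0.5791 m → τ = 92.02 N·m clockwise.
Window cleaner weight 68.6×9.81 = 673 N at distance d → arm d·cos66.8° → τ = 673·d·0.3939 clockwise.
Wall normal N at the top has arm L sinθ = 2.702 m counterclockwise, so Στ = 0 gives N·2.702 = 92.02 + 265.1·d.
ΣFy = 0 ⇒ N_floor = 831.9 N, so the maximum friction is μ_s·N_floor = 0.33×831.9 = 274.5 N. ΣFx = 0 ⇒ N_wall = f, so at the slipping point N = 274.5 N.
Substituting: 274.5×2.702 = 92.02 + 265.1·d ⇒ d = (741.7 − 92.02) / 265.1 = 2.45 m.

d ≈ 2.45 m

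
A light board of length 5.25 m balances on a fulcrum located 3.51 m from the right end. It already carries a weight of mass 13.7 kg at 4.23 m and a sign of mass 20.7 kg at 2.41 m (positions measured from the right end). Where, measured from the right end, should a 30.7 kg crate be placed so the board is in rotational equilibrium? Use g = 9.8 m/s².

Choose the fulcrum (at 3.51 m from the right end) as the axis so the support reaction has zero arm there.
Weight: 13.7 × 9.8 = 134.3 N down at 4.23 m → arm 0.72 m, τ = 134.3 × 0.72 = 96.7 N·m counterclockwise.
Sign: 20.7 × 9.8 = 202.9 N down at 2.41 m → arm 1.1 m, τ = 202.9 × 1.1 = 223.2 N·m clockwise.
Net moment of existing loads = 126.5 N·m clockwise.
The crate weighs 30.7 × 9.8 = 300.9 N and must supply an equal counterclockwise moment, so its lever arm about the fulcrum is 126.5 / 300.9 = 0.42 m.
That puts it at 3.51 + 0.42 = 3.93 m from the right end.

x ≈ 3.93 m from the right end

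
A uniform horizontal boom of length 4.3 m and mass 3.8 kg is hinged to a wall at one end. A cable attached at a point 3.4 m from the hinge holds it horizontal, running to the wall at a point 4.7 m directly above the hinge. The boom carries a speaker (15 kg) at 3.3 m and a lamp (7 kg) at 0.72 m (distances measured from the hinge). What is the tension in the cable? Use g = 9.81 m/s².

Sum moments about the hinge (the unknown hinge reaction has zero arm there).
Beam weight: 3.8 × 9.81 = 37.28 N down at 2.15 m → arm 2.15 m, τ = 37.28 × 2.15 = 80.15 N·m clockwise.
Speaker: 15 × 9.81 = 147.2 N down at 3.3 m → arm 3.3 m, τ = 147.2 × 3.3 = 485.8 N·m clockwise.
Lamp: 7 × 9.81 = 68.67 N down at 0.72 m → arm 0.72 m, τ = 68.67 × 0.72 = 49.44 N·m clockwise.
Total clockwise load moment = 615.4 N·m.
The cable tension T acts at 3.4 m; only its component perpendicular to the boom, T sinθ, produces torque. sinθ = h/√(h²+d²) = 4.7/√(4.7²+3.4²) = 0.8102.
Balancing moments: T × 3.4 × 0.8102 = 615.4, giving T = 615.4 / 2.755 = 223 N.

T ≈ 223 N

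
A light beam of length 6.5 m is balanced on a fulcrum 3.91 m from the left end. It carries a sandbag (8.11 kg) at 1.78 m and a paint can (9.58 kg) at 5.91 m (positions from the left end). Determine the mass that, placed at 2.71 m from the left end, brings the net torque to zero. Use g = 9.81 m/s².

m ≈ 1.57 kg

Taking torques about the fulcrum (at 3.91 m from the left end):
Sandbag: 8.11 × 9.81 = 79.56 N down at 1.78 m → arm 2.13 m, τ = 79.56 × 2.13 = 169.5 N·m counterclockwise.
Paint can: 9.58 × 9.81 = 93.98 N down at 5.91 m → arm 2 m, τ = 93.98 × 2 = 188 N·m clockwise.
Net moment of known loads = 18.5 N·m clockwise.
An unknown mass m at 2.71 m has arm 1.2 m; its moment is m·g·1.2 counterclockwise.
Στ = 0 ⇒ m × 9.81 × 1.2 = 18.5 ⇒ m = 18.5 / (9.81 × 1.2) = 1.57 kg.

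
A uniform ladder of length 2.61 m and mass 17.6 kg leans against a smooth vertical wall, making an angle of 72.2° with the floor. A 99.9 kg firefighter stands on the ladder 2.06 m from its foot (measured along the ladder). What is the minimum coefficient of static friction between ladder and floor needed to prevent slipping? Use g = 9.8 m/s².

μ_min ≈ 0.239

Choose the foot of the ladder as the axis so the floor normal and friction both act there and drop out.
Ladder weight 17.6×9.8 = 172.5 N acts at 1.305 m along the ladder; its horizontal arm is 1.305·cos72.2° = 0.3989 m → τ = 68.81 N·m clockwise.
Firefighter: 99.9×9.8 = 979 N at 2.06 m → arm 0.6297 m → τ = 616.5 N·m clockwise.
Wall normal N acts horizontally at the top; its moment arm is the height L sinθ = 2.61·sin72.2° = 2.485 m, counterclockwise.
For rotational equilibrium, N × 2.485 = 685.3, so N = 275.8 N.
ΣFx = 0 ⇒ f = N_wall = 275.8 N. ΣFy = 0 ⇒ N_floor = 1152 N.
μ_min = f / N_floor = 275.8 / 1152 = 0.239.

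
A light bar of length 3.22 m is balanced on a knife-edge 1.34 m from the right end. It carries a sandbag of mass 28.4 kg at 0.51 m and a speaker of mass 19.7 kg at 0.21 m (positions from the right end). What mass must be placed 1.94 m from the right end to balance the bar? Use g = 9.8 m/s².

Taking torques about the knife-edge (at 1.34 m from the right end):
Sandbag: 28.4 × 9.8 = 278.3 N down at 0.51 m → arm 0.83 m, τ = 278.3 × 0.83 = 231 N·m clockwise.
Speaker: 19.7 × 9.8 = 193.1 N down at 0.21 m → arm 1.13 m, τ = 193.1 × 1.13 = 218.2 N·m clockwise.
Net moment of known loads = 449.2 N·m clockwise.
An unknown mass m at 1.94 m has arm 0.6 m; its moment is m·g·0.6 counterclockwise.
For rotational equilibrium, m × 9.8 × 0.6 = 449.2, so m = 449.2 / (9.8 × 0.6) = 76.4 kg.

m ≈ 76.4 kg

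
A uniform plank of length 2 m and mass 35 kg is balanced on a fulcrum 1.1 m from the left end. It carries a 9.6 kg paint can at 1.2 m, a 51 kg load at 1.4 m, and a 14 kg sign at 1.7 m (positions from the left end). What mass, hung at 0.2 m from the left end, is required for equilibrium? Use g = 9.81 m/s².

m ≈ 23.5 kg

Sum moments about the fulcrum (at 1.1 m from the left end) (the support reaction has zero arm there).
Beam weight: 35 × 9.81 = 343.4 N down at 1 m → arm 0.1 m, τ = 343.4 × 0.1 = 34.34 N·m counterclockwise.
Paint can: 9.6 × 9.81 = 94.18 N down at 1.2 m → arm 0.1 m, τ = 94.18 × 0.1 = 9.418 N·m clockwise.
Load: 51 × 9.81 = 500.3 N down at 1.4 m → arm 0.3 m, τ = 500.3 × 0.3 = 150.1 N·m clockwise.
Sign: 14 × 9.81 = 137.3 N down at 1.7 m → arm 0.6 m, τ = 137.3 × 0.6 = 82.38 N·m clockwise.
Net moment of known loads = 207.6 N·m clockwise.
An unknown mass m at 0.2 m has arm 0.9 m; its moment is m·g·0.9 counterclockwise.
Setting net torque to zero: m × 9.81 × 0.9 = 207.6 → m = 207.6 / (9.81 × 0.9) = 23.5 kg.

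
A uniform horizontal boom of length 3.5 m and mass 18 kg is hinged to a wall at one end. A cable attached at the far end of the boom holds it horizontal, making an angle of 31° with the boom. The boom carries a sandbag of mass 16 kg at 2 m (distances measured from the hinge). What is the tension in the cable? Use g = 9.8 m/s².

Taking torques about the hinge:
Beam weight: 18 × 9.8 = 176.4 N down at 1.75 m → arm 1.75 m, τ = 176.4 × 1.75 = 308.7 N·m clockwise.
Sandbag: 16 × 9.8 = 156.8 N down at 2 m → arm 2 m, τ = 156.8 × 2 = 313.6 N·m clockwise.
Total clockwise load moment = 622.3 N·m.
The cable tension T acts at 3.5 m; only its component perpendicular to the boom, T sinθ, produces torque. sin 31° = 0.515.
Setting net torque to zero: T × 3.5 × 0.515 = 622.3 → T = 622.3 / 1.802 = 345 N.

T ≈ 345 N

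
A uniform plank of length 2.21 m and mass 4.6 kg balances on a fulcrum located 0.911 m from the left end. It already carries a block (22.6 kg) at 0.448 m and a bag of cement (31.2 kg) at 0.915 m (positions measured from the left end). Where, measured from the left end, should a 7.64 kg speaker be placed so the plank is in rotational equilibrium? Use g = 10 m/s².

Choose the fulcrum (at 0.911 m from the left end) as the axis so the support reaction has zero arm there.
Beam weight: 4.6 × 10 = 46 N down at 1.105 m → arm 0.194 m, τ = 46 × 0.194 = 8.924 N·m clockwise.
Block: 22.6 × 10 = 226 N down at 0.448 m → arm 0.463 m, τ = 226 × 0.463 = 104.6 N·m counterclockwise.
Bag of cement: 31.2 × 10 = 312 N down at 0.915 m → arm 0.004 m, τ = 312 × 0.004 = 1.248 N·m clockwise.
Net moment of existing loads = 94.43 N·m counterclockwise.
The speaker weighs 7.64 × 10 = 76.4 N and must supply an equal clockwise moment, so its lever arm about the fulcrum is 94.43 / 76.4 = 1.24 m.
That puts it at 0.911 + 1.24 = 2.15 m from the left end.

x ≈ 2.15 m from the left end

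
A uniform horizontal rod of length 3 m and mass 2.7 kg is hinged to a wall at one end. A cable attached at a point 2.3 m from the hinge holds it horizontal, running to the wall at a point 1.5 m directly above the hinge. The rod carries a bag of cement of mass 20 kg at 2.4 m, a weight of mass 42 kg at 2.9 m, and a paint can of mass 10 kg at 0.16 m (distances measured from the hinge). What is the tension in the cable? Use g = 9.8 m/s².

T ≈ 1370 N

Take moments about the hinge.
Beam weight: 2.7 × 9.8 = 26.46 N down at 1.5 m → arm 1.5 m, τ = 26.46 × 1.5 = 39.69 N·m clockwise.
Bag of cement: 20 × 9.8 = 196 N down at 2.4 m → arm 2.4 m, τ = 196 × 2.4 = 470.4 N·m clockwise.
Weight: 42 × 9.8 = 411.6 N down at 2.9 m → arm 2.9 m, τ = 411.6 × 2.9 = 1194 N·m clockwise.
Paint can: 10 × 9.8 = 98 N down at 0.16 m → arm 0.16 m, τ = 98 × 0.16 = 15.68 N·m clockwise.
Total clockwise load moment = 1720 N·m.
The cable tension T acts at 2.3 m; only its component perpendicular to the rod, T sinθ, produces torque. sinθ = h/√(h²+d²) = 1.5/√(1.5²+2.3²) = 0.5463.
Setting net torque to zero: T × 2.3 × 0.5463 = 1720 → T = 1720 / 1.256 = 1370 N.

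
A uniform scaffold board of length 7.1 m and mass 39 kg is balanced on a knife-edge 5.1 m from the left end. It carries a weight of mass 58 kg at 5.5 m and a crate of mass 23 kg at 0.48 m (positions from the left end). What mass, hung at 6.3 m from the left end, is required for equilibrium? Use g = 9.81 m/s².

Choose the knife-edge (at 5.1 m from the left end) as the axis so the support reaction has zero arm there.
Beam weight: 39 × 9.81 = 382.6 N down at 3.55 m → arm 1.55 m, τ = 382.6 × 1.55 = 593 N·m counterclockwise.
Weight: 58 × 9.81 = 569 N down at 5.5 m → arm 0.4 m, τ = 569 × 0.4 = 227.6 N·m clockwise.
Crate: 23 × 9.81 = 225.6 N down at 0.48 m → arm 4.62 m, τ = 225.6 × 4.62 = 1042 N·m counterclockwise.
Net moment of known loads = 1407 N·m counterclockwise.
An unknown mass m at 6.3 m has arm 1.2 m; its moment is m·g·1.2 clockwise.
For rotational equilibrium, m × 9.81 × 1.2 = 1407, so m = 1407 / (9.81 × 1.2) = 120 kg.

m ≈ 120 kg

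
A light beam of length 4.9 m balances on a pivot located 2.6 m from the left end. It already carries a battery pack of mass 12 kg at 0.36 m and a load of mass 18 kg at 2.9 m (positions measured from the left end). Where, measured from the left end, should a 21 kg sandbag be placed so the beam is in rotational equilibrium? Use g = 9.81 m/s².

Taking torques about the pivot (at 2.6 m from the left end):
Battery pack: 12 × 9.81 = 117.7 N down at 0.36 m → arm 2.24 m, τ = 117.7 × 2.24 = 263.6 N·m counterclockwise.
Load: 18 × 9.81 = 176.6 N down at 2.9 m → arm 0.3 m, τ = 176.6 × 0.3 = 52.98 N·m clockwise.
Net moment of existing loads = 210.6 N·m counterclockwise.
The sandbag weighs 21 × 9.81 = 206 N and must supply an equal clockwise moment, so its lever arm about the pivot is 210.6 / 206 = 1.02 m.
That puts it at 2.6 + 1.02 = 3.62 m from the left end.

x ≈ 3.62 m from the left end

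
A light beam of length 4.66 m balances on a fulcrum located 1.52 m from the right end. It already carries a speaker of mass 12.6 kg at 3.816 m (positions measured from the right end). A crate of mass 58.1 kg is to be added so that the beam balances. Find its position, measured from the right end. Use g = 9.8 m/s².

x ≈ 1.02 m from the right end

Choose the fulcrum (at 1.52 m from the right end) as the axis so the support reaction has zero arm there.
Speaker: 12.6 × 9.8 = 123.5 N down at 3.816 m → arm 2.296 m, τ = 123.5 × 2.296 = 283.6 N·m counterclockwise.
Net moment of existing loads = 283.6 N·m counterclockwise.
The crate weighs 58.1 × 9.8 = 569.4 N and must supply an equal clockwise moment, so its lever arm about the fulcrum is 283.6 / 569.4 = 0.498 m.
That puts it at 1.52 − 0.498 = 1.02 m from the right end.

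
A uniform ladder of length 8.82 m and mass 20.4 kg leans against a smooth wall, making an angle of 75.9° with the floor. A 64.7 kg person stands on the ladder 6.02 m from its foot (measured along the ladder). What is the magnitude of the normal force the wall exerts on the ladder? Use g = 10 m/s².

Sum moments about the foot of the ladder (the floor normal and friction both act there and drop out).
Ladder weight 20.4×10 = 204 N acts at 4.41 m along the ladder; its horizontal arm is 4.41·cos75.9° = 1.074 m → τ = 219.1 N·m clockwise.
Person: 64.7×10 = 647 N at 6.02 m → arm 1.467 m → τ = 949.1 N·m clockwise.
Wall normal N acts horizontally at the top; its moment arm is the height L sinθ = 8.82·sin75.9° = 8.554 m, counterclockwise.
Balancing moments: N × 8.554 = 1168, giving N = 137 N.

N_wall ≈ 137 N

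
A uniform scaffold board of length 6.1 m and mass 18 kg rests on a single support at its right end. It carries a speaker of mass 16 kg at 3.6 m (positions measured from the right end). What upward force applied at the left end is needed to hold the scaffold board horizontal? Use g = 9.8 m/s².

F ≈ 181 N

Choose the right end as the axis so the unknown pivot reaction has zero arm there.
Beam weight: 18 × 9.8 = 176.4 N down at 3.05 m → arm 3.05 m, τ = 176.4 × 3.05 = 538 N·m counterclockwise.
Speaker: 16 × 9.8 = 156.8 N down at 3.6 m → arm 3.6 m, τ = 156.8 × 3.6 = 564.5 N·m counterclockwise.
Net moment of the loads = 1102 N·m counterclockwise.
The upward force F acts at the left end, arm 6.1 m, giving F × 6.1 clockwise.
Στ = 0 ⇒ F × 6.1 = 1102 ⇒ F = 1102 / 6.1 = 181 N.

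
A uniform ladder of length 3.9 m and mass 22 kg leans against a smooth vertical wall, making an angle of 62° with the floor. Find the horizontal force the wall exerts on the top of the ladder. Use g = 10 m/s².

About the foot of the ladder:
Ladder weight 22×10 = 220 N acts at 1.95 m along the ladder; its horizontal arm is 1.95·cos62° = 0.9155 m → τ = 201.4 N·m clockwise.
Wall normal N acts horizontally at the top; its moment arm is the height L sinθ = 3.9·sin62° = 3.443 m, counterclockwise.
Στ = 0 ⇒ N × 3.443 = 201.4 ⇒ N = 58.5 N.

N_wall ≈ 58.5 N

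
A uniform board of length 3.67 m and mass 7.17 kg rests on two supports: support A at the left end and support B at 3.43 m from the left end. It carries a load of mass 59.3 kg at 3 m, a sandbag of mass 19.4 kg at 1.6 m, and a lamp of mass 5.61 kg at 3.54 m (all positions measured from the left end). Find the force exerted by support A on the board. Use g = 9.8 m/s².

R_A ≈ 205 N

About support B:
Beam weight: 7.17 × 9.8 = 70.27 N down at 1.835 m → arm 1.595 m, τ = 70.27 × 1.595 = 112.1 N·m counterclockwise.
Load: 59.3 × 9.8 = 581.1 N down at 3 m → arm 0.43 m, τ = 581.1 × 0.43 = 249.9 N·m counterclockwise.
Sandbag: 19.4 × 9.8 = 190.1 N down at 1.6 m → arm 1.83 m, τ = 190.1 × 1.83 = 347.9 N·m counterclockwise.
Lamp: 5.61 × 9.8 = 54.98 N down at 3.54 m → arm 0.11 m, τ = 54.98 × 0.11 = 6.048 N·m clockwise.
Net load moment about support B = 703.9 N·m counterclockwise.
Reaction R at support A is upward at 0 m, arm 3.43 m → moment R × 3.43 clockwise.
For rotational equilibrium, R × 3.43 = 703.9, so R = 205 N.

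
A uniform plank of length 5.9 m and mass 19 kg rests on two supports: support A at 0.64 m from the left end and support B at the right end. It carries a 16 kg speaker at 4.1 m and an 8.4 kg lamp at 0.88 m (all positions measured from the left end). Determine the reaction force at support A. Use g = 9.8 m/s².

R_A ≈ 237 N

Sum moments about support B (its reaction then has zero moment arm).
Beam weight: 19 × 9.8 = 186.2 N down at 2.95 m → arm 2.95 m, τ = 186.2 × 2.95 = 549.3 N·m counterclockwise.
Speaker: 16 × 9.8 = 156.8 N down at 4.1 m → arm 1.8 m, τ = 156.8 × 1.8 = 282.2 N·m counterclockwise.
Lamp: 8.4 × 9.8 = 82.32 N down at 0.88 m → arm 5.02 m, τ = 82.32 × 5.02 = 413.2 N·m counterclockwise.
Net load moment about support B = 1245 N·m counterclockwise.
Reaction R at support A is upward at 0.64 m, arm 5.26 m → moment R × 5.26 clockwise.
For rotational equilibrium, R × 5.26 = 1245, so R = 237 N.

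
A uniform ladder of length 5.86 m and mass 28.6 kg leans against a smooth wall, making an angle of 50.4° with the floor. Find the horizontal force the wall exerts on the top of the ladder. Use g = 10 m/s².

Take moments about the foot of the ladder.
Ladder weight 28.6×10 = 286 N acts at 2.93 m along the ladder; its horizontal arm is 2.93·cos50.4° = 1.868 m → τ = 534.2 N·m clockwise.
Wall normal N acts horizontally at the top; its moment arm is the height L sinθ = 5.86·sin50.4° = 4.515 m, counterclockwise.
Στ = 0 ⇒ N × 4.515 = 534.2 ⇒ N = 118 N.

N_wall ≈ 118 N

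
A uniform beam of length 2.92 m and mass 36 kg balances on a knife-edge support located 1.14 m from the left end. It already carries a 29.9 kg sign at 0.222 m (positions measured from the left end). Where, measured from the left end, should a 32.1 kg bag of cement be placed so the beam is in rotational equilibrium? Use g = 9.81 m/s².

x ≈ 1.64 m from the left end

Take moments about the knife-edge support (at 1.14 m from the left end).
Beam weight: 36 × 9.81 = 353.2 N down at 1.46 m → arm 0.32 m, τ = 353.2 × 0.32 = 113 N·m clockwise.
Sign: 29.9 × 9.81 = 293.3 N down at 0.222 m → arm 0.918 m, τ = 293.3 × 0.918 = 269.2 N·m counterclockwise.
Net moment of existing loads = 156.2 N·m counterclockwise.
The bag of cement weighs 32.1 × 9.81 = 314.9 N and must supply an equal clockwise moment, so its lever arm about the knife-edge support is 156.2 / 314.9 = 0.496 m.
That puts it at 1.14 + 0.496 = 1.64 m from the left end.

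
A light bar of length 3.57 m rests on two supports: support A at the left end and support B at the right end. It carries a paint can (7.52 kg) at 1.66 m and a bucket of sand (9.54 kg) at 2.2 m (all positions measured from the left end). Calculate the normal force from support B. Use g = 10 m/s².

R_B ≈ 93.8 N

Take moments about support A.
Paint can: 7.52 × 10 = 75.2 N down at 1.66 m → arm 1.66 m, τ = 75.2 × 1.66 = 124.8 N·m clockwise.
Bucket of sand: 9.54 × 10 = 95.4 N down at 2.2 m → arm 2.2 m, τ = 95.4 × 2.2 = 209.9 N·m clockwise.
Net load moment about support A = 334.7 N·m clockwise.
Reaction R at support B is upward at 3.57 m, arm 3.57 m → moment R × 3.57 counterclockwise.
Balancing moments: R × 3.57 = 334.7, giving R = 93.8 N.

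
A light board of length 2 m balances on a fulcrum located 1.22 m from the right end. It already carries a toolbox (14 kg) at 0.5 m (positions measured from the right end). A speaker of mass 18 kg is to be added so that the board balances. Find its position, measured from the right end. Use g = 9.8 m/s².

x ≈ 1.78 m from the right end

Sum moments about the fulcrum (at 1.22 m from the right end) (the support reaction has zero arm there).
Toolbox: 14 × 9.8 = 137.2 N down at 0.5 m → arm 0.72 m, τ = 137.2 × 0.72 = 98.78 N·m clockwise.
Net moment of existing loads = 98.78 N·m clockwise.
The speaker weighs 18 × 9.8 = 176.4 N and must supply an equal counterclockwise moment, so its lever arm about the fulcrum is 98.78 / 176.4 = 0.56 m.
That puts it at 1.22 + 0.56 = 1.78 m from the right end.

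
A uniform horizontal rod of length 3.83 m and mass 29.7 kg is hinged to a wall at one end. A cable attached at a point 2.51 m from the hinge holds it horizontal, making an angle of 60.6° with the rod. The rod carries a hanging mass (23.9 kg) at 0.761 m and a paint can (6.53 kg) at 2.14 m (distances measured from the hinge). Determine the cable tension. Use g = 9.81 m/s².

Choose the hinge as the axis so the unknown hinge reaction has zero arm there.
Beam weight: 29.7 × 9.81 = 291.4 N down at 1.915 m → arm 1.915 m, τ = 291.4 × 1.915 = 558 N·m clockwise.
Hanging mass: 23.9 × 9.81 = 234.5 N down at 0.761 m → arm 0.761 m, τ = 234.5 × 0.761 = 178.5 N·m clockwise.
Paint can: 6.53 × 9.81 = 64.06 N down at 2.14 m → arm 2.14 m, τ = 64.06 × 2.14 = 137.1 N·m clockwise.
Total clockwise load moment = 873.6 N·m.
The cable tension T acts at 2.51 m; only its component perpendicular to the rod, T sinθ, produces torque. sin 60.6° = 0.8712.
Στ = 0 ⇒ T × 2.51 × 0.8712 = 873.6 ⇒ T = 873.6 / 2.187 = 399 N.

T ≈ 399 N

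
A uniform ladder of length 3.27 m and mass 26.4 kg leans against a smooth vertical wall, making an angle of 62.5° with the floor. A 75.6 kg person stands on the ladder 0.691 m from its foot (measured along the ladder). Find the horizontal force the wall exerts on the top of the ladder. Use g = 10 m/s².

N_wall ≈ 152 N

Sum moments about the foot of the ladder (the floor normal and friction both act there and drop out).
Ladder weight 26.4×10 = 264 N acts at 1.635 m along the ladder; its horizontal arm is 1.635·cos62.5° = 0.755 m → τ = 199.3 N·m clockwise.
Person: 75.6×10 = 756 N at 0.691 m → arm 0.3191 m → τ = 241.2 N·m clockwise.
Wall normal N acts horizontally at the top; its moment arm is the height L sinθ = 3.27·sin62.5° = 2.901 m, counterclockwise.
Balancing moments: N × 2.901 = 440.5, giving N = 152 N.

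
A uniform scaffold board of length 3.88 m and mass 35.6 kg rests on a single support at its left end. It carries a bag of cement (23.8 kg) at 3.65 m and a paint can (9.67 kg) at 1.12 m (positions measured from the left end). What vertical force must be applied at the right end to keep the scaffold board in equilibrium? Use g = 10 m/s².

F ≈ 430 N

Take moments about the left end.
Beam weight: 35.6 × 10 = 356 N down at 1.94 m → arm 1.94 m, τ = 356 × 1.94 = 690.6 N·m clockwise.
Bag of cement: 23.8 × 10 = 238 N down at 3.65 m → arm 3.65 m, τ = 238 × 3.65 = 868.7 N·m clockwise.
Paint can: 9.67 × 10 = 96.7 N down at 1.12 m → arm 1.12 m, τ = 96.7 × 1.12 = 108.3 N·m clockwise.
Net moment of the loads = 1668 N·m clockwise.
The upward force F acts at the right end, arm 3.88 m, giving F × 3.88 counterclockwise.
Στ = 0 ⇒ F × 3.88 = 1668 ⇒ F = 1668 / 3.88 = 430 N.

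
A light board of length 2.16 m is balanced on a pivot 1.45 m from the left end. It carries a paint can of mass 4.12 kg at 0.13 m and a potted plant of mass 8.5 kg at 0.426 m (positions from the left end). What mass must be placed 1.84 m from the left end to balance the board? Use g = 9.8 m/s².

Take moments about the pivot (at 1.45 m from the left end).
Paint can: 4.12 × 9.8 = 40.38 N down at 0.13 m → arm 1.32 m, τ = 40.38 × 1.32 = 53.3 N·m counterclockwise.
Potted plant: 8.5 × 9.8 = 83.3 N down at 0.426 m → arm 1.024 m, τ = 83.3 × 1.024 = 85.3 N·m counterclockwise.
Net moment of known loads = 138.6 N·m counterclockwise.
An unknown mass m at 1.84 m has arm 0.39 m; its moment is m·g·0.39 clockwise.
Στ = 0 ⇒ m × 9.8 × 0.39 = 138.6 ⇒ m = 138.6 / (9.8 × 0.39) = 36.3 kg.

m ≈ 36.3 kg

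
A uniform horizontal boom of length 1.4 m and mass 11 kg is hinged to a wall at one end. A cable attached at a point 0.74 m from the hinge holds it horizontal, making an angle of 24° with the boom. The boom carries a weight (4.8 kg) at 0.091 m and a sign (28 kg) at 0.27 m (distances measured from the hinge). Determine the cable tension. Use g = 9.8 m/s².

Sum moments about the hinge (the unknown hinge reaction has zero arm there).
Beam weight: 11 × 9.8 = 107.8 N down at 0.7 m → arm 0.7 m, τ = 107.8 × 0.7 = 75.46 N·m clockwise.
Weight: 4.8 × 9.8 = 47.04 N down at 0.091 m → arm 0.091 m, τ = 47.04 × 0.091 = 4.281 N·m clockwise.
Sign: 28 × 9.8 = 274.4 N down at 0.27 m → arm 0.27 m, τ = 274.4 × 0.27 = 74.09 N·m clockwise.
Total clockwise load moment = 153.8 N·m.
The cable tension T acts at 0.74 m; only its component perpendicular to the boom, T sinθ, produces torque. sin 24° = 0.4067.
Setting net torque to zero: T × 0.74 × 0.4067 = 153.8 → T = 153.8 / 0.301 = 511 N.

T ≈ 511 N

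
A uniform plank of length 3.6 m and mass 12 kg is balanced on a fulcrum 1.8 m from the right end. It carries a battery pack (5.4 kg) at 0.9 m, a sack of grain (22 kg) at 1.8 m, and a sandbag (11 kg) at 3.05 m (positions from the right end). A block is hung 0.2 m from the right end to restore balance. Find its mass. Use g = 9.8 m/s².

m ≈ 5.56 kg

Choose the fulcrum (at 1.8 m from the right end) as the axis so the support reaction has zero arm there.
Beam weight: acts at the fulcrum, moment arm 0 → no torque.
Battery pack: 5.4 × 9.8 = 52.92 N down at 0.9 m → arm 0.9 m, τ = 52.92 × 0.9 = 47.63 N·m clockwise.
Sack of grain: acts at the fulcrum, moment arm 0 → no torque.
Sandbag: 11 × 9.8 = 107.8 N down at 3.05 m → arm 1.25 m, τ = 107.8 × 1.25 = 134.8 N·m counterclockwise.
Net moment of known loads = 87.17 N·m counterclockwise.
An unknown mass m at 0.2 m has arm 1.6 m; its moment is m·g·1.6 clockwise.
Setting net torque to zero: m × 9.8 × 1.6 = 87.17 → m = 87.17 / (9.8 × 1.6) = 5.56 kg.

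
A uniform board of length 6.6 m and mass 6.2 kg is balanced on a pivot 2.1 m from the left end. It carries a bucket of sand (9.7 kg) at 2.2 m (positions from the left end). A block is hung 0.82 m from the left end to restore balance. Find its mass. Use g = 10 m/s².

m ≈ 6.57 kg

Taking torques about the pivot (at 2.1 m from the left end):
Beam weight: 6.2 × 10 = 62 N down at 3.3 m → arm 1.2 m, τ = 62 × 1.2 = 74.4 N·m clockwise.
Bucket of sand: 9.7 × 10 = 97 N down at 2.2 m → arm 0.1 m, τ = 97 × 0.1 = 9.7 N·m clockwise.
Net moment of known loads = 84.1 N·m clockwise.
An unknown mass m at 0.82 m has arm 1.28 m; its moment is m·g·1.28 counterclockwise.
For rotational equilibrium, m × 10 × 1.28 = 84.1, so m = 84.1 / (10 × 1.28) = 6.57 kg.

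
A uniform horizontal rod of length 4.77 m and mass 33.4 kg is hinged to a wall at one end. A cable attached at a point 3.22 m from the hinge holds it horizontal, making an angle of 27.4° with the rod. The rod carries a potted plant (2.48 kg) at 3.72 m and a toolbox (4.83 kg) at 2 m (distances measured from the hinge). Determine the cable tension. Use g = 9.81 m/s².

T ≈ 652 N

Choose the hinge as the axis so the unknown hinge reaction has zero arm there.
Beam weight: 33.4 × 9.81 = 327.7 N down at 2.385 m → arm 2.385 m, τ = 327.7 × 2.385 = 781.6 N·m clockwise.
Potted plant: 2.48 × 9.81 = 24.33 N down at 3.72 m → arm 3.72 m, τ = 24.33 × 3.72 = 90.51 N·m clockwise.
Toolbox: 4.83 × 9.81 = 47.38 N down at 2 m → arm 2 m, τ = 47.38 × 2 = 94.76 N·m clockwise.
Total clockwise load moment = 966.9 N·m.
The cable tension T acts at 3.22 m; only its component perpendicular to the rod, T sinθ, produces torque. sin 27.4° = 0.4602.
Setting net torque to zero: T × 3.22 × 0.4602 = 966.9 → T = 966.9 / 1.482 = 652 N.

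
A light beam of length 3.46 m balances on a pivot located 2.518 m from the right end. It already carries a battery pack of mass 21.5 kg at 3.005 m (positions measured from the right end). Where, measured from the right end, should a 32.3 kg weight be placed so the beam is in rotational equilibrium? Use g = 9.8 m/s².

x ≈ 2.19 m from the right end

Choose the pivot (at 2.518 m from the right end) as the axis so the support reaction has zero arm there.
Battery pack: 21.5 × 9.8 = 210.7 N down at 3.005 m → arm 0.487 m, τ = 210.7 × 0.487 = 102.6 N·m counterclockwise.
Net moment of existing loads = 102.6 N·m counterclockwise.
The weight weighs 32.3 × 9.8 = 316.5 N and must supply an equal clockwise moment, so its lever arm about the pivot is 102.6 / 316.5 = 0.324 m.
That puts it at 2.518 − 0.324 = 2.19 m from the right end.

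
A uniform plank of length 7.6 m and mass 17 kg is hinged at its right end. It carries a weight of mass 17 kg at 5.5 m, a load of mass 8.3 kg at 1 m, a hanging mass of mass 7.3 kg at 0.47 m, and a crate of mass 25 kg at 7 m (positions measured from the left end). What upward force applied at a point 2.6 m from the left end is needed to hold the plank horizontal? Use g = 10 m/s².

F ≈ 444 N

Choose the right end as the axis so the unknown pivot reaction has zero arm there.
Beam weight: 17 × 10 = 170 N down at 3.8 m → arm 3.8 m, τ = 170 × 3.8 = 646 N·m counterclockwise.
Weight: 17 × 10 = 170 N down at 5.5 m → arm 2.1 m, τ = 170 × 2.1 = 357 N·m counterclockwise.
Load: 8.3 × 10 = 83 N down at 1 m → arm 6.6 m, τ = 83 × 6.6 = 547.8 N·m counterclockwise.
Hanging mass: 7.3 × 10 = 73 N down at 0.47 m → arm 7.13 m, τ = 73 × 7.13 = 520.5 N·m counterclockwise.
Crate: 25 × 10 = 250 N down at 7 m → arm 0.6 m, τ = 250 × 0.6 = 150 N·m counterclockwise.
Net moment of the loads = 2221 N·m counterclockwise.
The upward force F acts at a point 2.6 m from the left end, arm 5 m, giving F × 5 clockwise.
Στ = 0 ⇒ F × 5 = 2221 ⇒ F = 2221 / 5 = 444 N.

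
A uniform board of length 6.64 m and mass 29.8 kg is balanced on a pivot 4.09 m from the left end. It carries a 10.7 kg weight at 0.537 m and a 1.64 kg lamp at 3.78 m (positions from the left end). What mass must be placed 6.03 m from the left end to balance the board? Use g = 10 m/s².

m ≈ 31.7 kg

Take moments about the pivot (at 4.09 m from the left end).
Beam weight: 29.8 × 10 = 298 N down at 3.32 m → arm 0.77 m, τ = 298 × 0.77 = 229.5 N·m counterclockwise.
Weight: 10.7 × 10 = 107 N down at 0.537 m → arm 3.553 m, τ = 107 × 3.553 = 380.2 N·m counterclockwise.
Lamp: 1.64 × 10 = 16.4 N down at 3.78 m → arm 0.31 m, τ = 16.4 × 0.31 = 5.084 N·m counterclockwise.
Net moment of known loads = 614.8 N·m counterclockwise.
An unknown mass m at 6.03 m has arm 1.94 m; its moment is m·g·1.94 clockwise.
For rotational equilibrium, m × 10 × 1.94 = 614.8, so m = 614.8 / (10 × 1.94) = 31.7 kg.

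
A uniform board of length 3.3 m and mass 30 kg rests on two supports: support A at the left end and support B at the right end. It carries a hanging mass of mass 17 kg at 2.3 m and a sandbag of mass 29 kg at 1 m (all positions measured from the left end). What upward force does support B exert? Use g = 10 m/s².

R_B ≈ 356 N

Choose support A as the axis so its reaction then has zero moment arm.
Beam weight: 30 × 10 = 300 N down at 1.65 m → arm 1.65 m, τ = 300 × 1.65 = 495 N·m clockwise.
Hanging mass: 17 × 10 = 170 N down at 2.3 m → arm 2.3 m, τ = 170 × 2.3 = 391 N·m clockwise.
Sandbag: 29 × 10 = 290 N down at 1 m → arm 1 m, τ = 290 × 1 = 290 N·m clockwise.
Net load moment about support A = 1176 N·m clockwise.
Reaction R at support B is upward at 3.3 m, arm 3.3 m → moment R × 3.3 counterclockwise.
Balancing moments: R × 3.3 = 1176, giving R = 356 N.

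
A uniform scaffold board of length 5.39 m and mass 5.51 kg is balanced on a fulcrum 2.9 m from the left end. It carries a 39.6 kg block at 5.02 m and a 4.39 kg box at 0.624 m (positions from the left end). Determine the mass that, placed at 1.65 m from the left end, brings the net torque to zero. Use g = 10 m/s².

Choose the fulcrum (at 2.9 m from the left end) as the axis so the support reaction has zero arm there.
Beam weight: 5.51 × 10 = 55.1 N down at 2.695 m → arm 0.205 m, τ = 55.1 × 0.205 = 11.3 N·m counterclockwise.
Block: 39.6 × 10 = 396 N down at 5.02 m → arm 2.12 m, τ = 396 × 2.12 = 839.5 N·m clockwise.
Box: 4.39 × 10 = 43.9 N down at 0.624 m → arm 2.276 m, τ = 43.9 × 2.276 = 99.92 N·m counterclockwise.
Net moment of known loads = 728.3 N·m clockwise.
An unknown mass m at 1.65 m has arm 1.25 m; its moment is m·g·1.25 counterclockwise.
Στ = 0 ⇒ m × 10 × 1.25 = 728.3 ⇒ m = 728.3 / (10 × 1.25) = 58.3 kg.

m ≈ 58.3 kg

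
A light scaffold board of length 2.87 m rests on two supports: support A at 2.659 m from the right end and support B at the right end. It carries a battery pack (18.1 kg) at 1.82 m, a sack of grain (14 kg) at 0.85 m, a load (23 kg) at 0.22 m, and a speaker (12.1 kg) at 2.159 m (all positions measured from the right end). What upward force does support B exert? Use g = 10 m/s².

Taking torques about support A:
Battery pack: 18.1 × 10 = 181 N down at 1.82 m → arm 0.839 m, τ = 181 × 0.839 = 151.9 N·m clockwise.
Sack of grain: 14 × 10 = 140 N down at 0.85 m → arm 1.809 m, τ = 140 × 1.809 = 253.3 N·m clockwise.
Load: 23 × 10 = 230 N down at 0.22 m → arm 2.439 m, τ = 230 × 2.439 = 561 N·m clockwise.
Speaker: 12.1 × 10 = 121 N down at 2.159 m → arm 0.5 m, τ = 121 × 0.5 = 60.5 N·m clockwise.
Net load moment about support A = 1027 N·m clockwise.
Reaction R at support B is upward at 0 m, arm 2.659 m → moment R × 2.659 counterclockwise.
Balancing moments: R × 2.659 = 1027, giving R = 386 N.

R_B ≈ 386 N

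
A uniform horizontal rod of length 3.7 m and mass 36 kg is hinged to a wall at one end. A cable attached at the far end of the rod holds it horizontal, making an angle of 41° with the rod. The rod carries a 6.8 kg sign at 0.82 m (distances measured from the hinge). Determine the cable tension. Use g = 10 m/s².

Sum moments about the hinge (the unknown hinge reaction has zero arm there).
Beam weight: 36 × 10 = 360 N down at 1.85 m → arm 1.85 m, τ = 360 × 1.85 = 666 N·m clockwise.
Sign: 6.8 × 10 = 68 N down at 0.82 m → arm 0.82 m, τ = 68 × 0.82 = 55.76 N·m clockwise.
Total clockwise load moment = 721.8 N·m.
The cable tension T acts at 3.7 m; only its component perpendicular to the rod, T sinθ, produces torque. sin 41° = 0.6561.
Στ = 0 ⇒ T × 3.7 × 0.6561 = 721.8 ⇒ T = 721.8 / 2.428 = 297 N.

T ≈ 297 N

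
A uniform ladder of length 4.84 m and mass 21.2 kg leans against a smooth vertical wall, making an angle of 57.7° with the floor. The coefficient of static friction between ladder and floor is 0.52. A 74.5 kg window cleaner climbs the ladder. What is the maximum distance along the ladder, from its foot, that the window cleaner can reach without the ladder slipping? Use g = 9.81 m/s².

d ≈ 4.43 m

About the foot of the ladder:
Ladder weight 21.2×9.81 = 208 N acts at 2.42 m along the ladder; its horizontal arm is 2.42·cos57.7° = 1.293 m → τ = 268.9 N·m clockwise.
Window cleaner weight 74.5×9.81 = 730.8 N at distance d → arm d·cos57.7° → τ = 730.8·d·0.5344 clockwise.
Wall normal N at the top has arm L sinθ = 4.091 m counterclockwise, so Στ = 0 gives N·4.091 = 268.9 + 390.5·d.
ΣFy = 0 ⇒ N_floor = 938.8 N, so the maximum friction is μ_s·N_floor = 0.52×938.8 = 488.2 N. ΣFx = 0 ⇒ N_wall = f, so at the slipping point N = 488.2 N.
Substituting: 488.2×4.091 = 268.9 + 390.5·d ⇒ d = (1997 − 268.9) / 390.5 = 4.43 m.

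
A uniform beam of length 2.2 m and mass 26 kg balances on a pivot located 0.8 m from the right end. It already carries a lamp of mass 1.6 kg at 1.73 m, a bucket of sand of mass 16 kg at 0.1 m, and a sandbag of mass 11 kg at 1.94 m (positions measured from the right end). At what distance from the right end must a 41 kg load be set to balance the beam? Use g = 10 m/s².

Taking torques about the pivot (at 0.8 m from the right end):
Beam weight: 26 × 10 = 260 N down at 1.1 m → arm 0.3 m, τ = 260 × 0.3 = 78 N·m counterclockwise.
Lamp: 1.6 × 10 = 16 N down at 1.73 m → arm 0.93 m, τ = 16 × 0.93 = 14.88 N·m counterclockwise.
Bucket of sand: 16 × 10 = 160 N down at 0.1 m → arm 0.7 m, τ = 160 × 0.7 = 112 N·m clockwise.
Sandbag: 11 × 10 = 110 N down at 1.94 m → arm 1.14 m, τ = 110 × 1.14 = 125.4 N·m counterclockwise.
Net moment of existing loads = 106.3 N·m counterclockwise.
The load weighs 41 × 10 = 410 N and must supply an equal clockwise moment, so its lever arm about the pivot is 106.3 / 410 = 0.259 m.
That puts it at 0.8 − 0.259 = 0.541 m from the right end.

x ≈ 0.541 m from the right end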